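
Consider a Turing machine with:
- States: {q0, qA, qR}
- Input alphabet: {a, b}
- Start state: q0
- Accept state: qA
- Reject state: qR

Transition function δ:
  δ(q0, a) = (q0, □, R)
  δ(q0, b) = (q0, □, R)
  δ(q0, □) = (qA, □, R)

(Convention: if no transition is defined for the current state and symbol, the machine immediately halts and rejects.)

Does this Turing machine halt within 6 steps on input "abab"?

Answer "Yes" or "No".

Execution trace:
Initial: [q0]abab
Step 1: δ(q0, a) = (q0, □, R) → □[q0]bab
Step 2: δ(q0, b) = (q0, □, R) → □□[q0]ab
Step 3: δ(q0, a) = (q0, □, R) → □□□[q0]b
Step 4: δ(q0, b) = (q0, □, R) → □□□□[q0]□
Step 5: δ(q0, □) = (qA, □, R) → □□□□□[qA]□

The machine reaches the accept state qA and halts.
The machine halted after 5 steps (within the 6-step bound).

Answer: Yes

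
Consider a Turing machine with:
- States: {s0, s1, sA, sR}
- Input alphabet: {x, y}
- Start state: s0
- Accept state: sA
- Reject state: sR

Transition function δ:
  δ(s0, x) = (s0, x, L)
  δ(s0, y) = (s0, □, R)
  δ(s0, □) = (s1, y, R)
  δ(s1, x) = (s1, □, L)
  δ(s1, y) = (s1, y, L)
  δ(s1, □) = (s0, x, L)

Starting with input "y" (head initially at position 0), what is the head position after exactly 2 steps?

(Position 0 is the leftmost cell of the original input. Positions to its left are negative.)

Execution trace (head position shown):
Step 0: [s0]y  (head at position 0)
Step 1: move right → □[s0]□  (head at position 1)
Step 2: move right → □y[s1]□  (head at position 2)

After 2 steps, the head is at position 2.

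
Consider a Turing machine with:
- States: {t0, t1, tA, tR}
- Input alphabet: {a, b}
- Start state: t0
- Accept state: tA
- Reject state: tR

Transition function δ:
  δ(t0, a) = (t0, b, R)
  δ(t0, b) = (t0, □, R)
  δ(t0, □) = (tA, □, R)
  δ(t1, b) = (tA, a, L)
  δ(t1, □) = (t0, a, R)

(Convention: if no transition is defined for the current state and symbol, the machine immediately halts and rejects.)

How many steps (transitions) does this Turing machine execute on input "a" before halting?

Execution trace:
Initial: [t0]a
Step 1: δ(t0, a) = (t0, b, R) → b[t0]□
Step 2: δ(t0, □) = (tA, □, R) → b□[tA]□

The machine reaches the accept state tA and halts.

The machine executed 2 steps before halting.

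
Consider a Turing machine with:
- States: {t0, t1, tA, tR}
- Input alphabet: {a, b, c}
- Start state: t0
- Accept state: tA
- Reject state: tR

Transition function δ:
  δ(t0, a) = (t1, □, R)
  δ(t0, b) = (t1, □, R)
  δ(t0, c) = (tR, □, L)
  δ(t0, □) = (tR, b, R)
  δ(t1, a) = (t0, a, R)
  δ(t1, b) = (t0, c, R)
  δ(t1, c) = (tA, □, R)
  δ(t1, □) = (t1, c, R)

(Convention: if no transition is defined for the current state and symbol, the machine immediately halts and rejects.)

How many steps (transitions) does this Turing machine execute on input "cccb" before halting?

Execution trace:
Initial: [t0]cccb
Step 1: δ(t0, c) = (tR, □, L) → [tR]□□ccb

The machine reaches the reject state tR and halts.

The machine executed 1 step before halting.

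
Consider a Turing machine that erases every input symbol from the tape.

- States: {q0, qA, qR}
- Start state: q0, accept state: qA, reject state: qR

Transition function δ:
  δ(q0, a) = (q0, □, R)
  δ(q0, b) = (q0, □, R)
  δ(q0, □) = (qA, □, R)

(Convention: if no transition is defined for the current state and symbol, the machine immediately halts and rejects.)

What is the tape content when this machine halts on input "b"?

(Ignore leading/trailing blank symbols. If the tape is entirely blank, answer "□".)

Execution trace:
Initial: [q0]b
Step 1: δ(q0, b) = (q0, □, R) → □[q0]□
Step 2: δ(q0, □) = (qA, □, R) → □□[qA]□

The machine reaches the accept state qA and halts.

Final tape (ignoring leading/trailing blanks): □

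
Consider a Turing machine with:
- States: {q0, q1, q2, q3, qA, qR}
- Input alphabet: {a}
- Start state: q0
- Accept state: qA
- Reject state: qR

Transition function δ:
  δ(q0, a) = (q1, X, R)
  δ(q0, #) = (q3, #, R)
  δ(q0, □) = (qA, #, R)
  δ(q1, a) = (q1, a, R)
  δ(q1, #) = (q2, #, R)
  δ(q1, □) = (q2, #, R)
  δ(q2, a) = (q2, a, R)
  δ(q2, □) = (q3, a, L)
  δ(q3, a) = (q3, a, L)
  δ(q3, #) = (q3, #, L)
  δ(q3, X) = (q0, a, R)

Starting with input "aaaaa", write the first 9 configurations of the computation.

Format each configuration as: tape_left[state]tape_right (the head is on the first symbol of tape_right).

Transitions applied:
Step 1: δ(q0, a) = (q1, X, R)
Step 2: δ(q1, a) = (q1, a, R)
Step 3: δ(q1, a) = (q1, a, R)
Step 4: δ(q1, a) = (q1, a, R)
Step 5: δ(q1, a) = (q1, a, R)
Step 6: δ(q1, □) = (q2, #, R)
Step 7: δ(q2, □) = (q3, a, L)
Step 8: δ(q3, #) = (q3, #, L)

The first 9 configurations are:
[q0]aaaaa ⊢ X[q1]aaaa ⊢ Xa[q1]aaa ⊢ Xaa[q1]aa ⊢ Xaaa[q1]a ⊢ Xaaaa[q1]□ ⊢ Xaaaa#[q2]□ ⊢ Xaaaa[q3]#a ⊢ Xaaa[q3]a#a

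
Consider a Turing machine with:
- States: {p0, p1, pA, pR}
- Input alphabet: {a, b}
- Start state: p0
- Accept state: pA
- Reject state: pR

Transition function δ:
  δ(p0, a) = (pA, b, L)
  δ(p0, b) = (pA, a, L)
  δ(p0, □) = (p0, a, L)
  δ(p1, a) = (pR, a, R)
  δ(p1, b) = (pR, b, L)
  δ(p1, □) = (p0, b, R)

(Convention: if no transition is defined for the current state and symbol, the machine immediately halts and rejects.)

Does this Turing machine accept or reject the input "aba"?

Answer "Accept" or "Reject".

Execution trace:
Initial: [p0]aba
Step 1: δ(p0, a) = (pA, b, L) → [pA]□bba

The machine reaches the accept state pA and halts.

Answer: Accept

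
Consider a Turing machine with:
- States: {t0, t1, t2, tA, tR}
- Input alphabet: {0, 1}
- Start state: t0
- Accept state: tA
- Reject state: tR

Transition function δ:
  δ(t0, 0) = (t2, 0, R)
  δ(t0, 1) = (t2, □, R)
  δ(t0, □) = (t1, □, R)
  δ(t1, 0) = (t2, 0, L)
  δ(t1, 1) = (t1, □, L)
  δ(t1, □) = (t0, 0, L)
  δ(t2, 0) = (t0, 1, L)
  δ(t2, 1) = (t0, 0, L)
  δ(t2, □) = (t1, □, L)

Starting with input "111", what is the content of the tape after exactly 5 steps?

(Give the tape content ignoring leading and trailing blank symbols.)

Execution trace:
Initial: [t0]111
Step 1: δ(t0, 1) = (t2, □, R) → □[t2]11
Step 2: δ(t2, 1) = (t0, 0, L) → [t0]□01
Step 3: δ(t0, □) = (t1, □, R) → □[t1]01
Step 4: δ(t1, 0) = (t2, 0, L) → [t2]□01
Step 5: δ(t2, □) = (t1, □, L) → [t1]□□01

After 5 steps, the tape (ignoring leading/trailing blanks) is: 01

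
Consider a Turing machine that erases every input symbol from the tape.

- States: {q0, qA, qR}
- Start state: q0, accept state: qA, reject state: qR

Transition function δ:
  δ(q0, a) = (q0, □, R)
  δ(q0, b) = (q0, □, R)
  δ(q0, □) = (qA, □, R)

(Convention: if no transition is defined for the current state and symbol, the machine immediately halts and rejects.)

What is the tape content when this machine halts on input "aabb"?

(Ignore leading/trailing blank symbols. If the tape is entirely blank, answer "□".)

Execution trace:
Initial: [q0]aabb
Step 1: δ(q0, a) = (q0, □, R) → □[q0]abb
Step 2: δ(q0, a) = (q0, □, R) → □□[q0]bb
Step 3: δ(q0, b) = (q0, □, R) → □□□[q0]b
Step 4: δ(q0, b) = (q0, □, R) → □□□□[q0]□
Step 5: δ(q0, □) = (qA, □, R) → □□□□□[qA]□

The machine reaches the accept state qA and halts.

Final tape (ignoring leading/trailing blanks): □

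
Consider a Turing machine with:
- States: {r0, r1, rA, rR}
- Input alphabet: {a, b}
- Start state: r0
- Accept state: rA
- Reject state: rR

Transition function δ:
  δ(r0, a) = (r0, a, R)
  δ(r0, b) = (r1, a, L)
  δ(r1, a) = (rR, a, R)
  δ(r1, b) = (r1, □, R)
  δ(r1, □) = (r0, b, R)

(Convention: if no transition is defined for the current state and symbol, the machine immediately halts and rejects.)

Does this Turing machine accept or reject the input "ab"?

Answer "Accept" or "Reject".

Execution trace:
Initial: [r0]ab
Step 1: δ(r0, a) = (r0, a, R) → a[r0]b
Step 2: δ(r0, b) = (r1, a, L) → [r1]aa
Step 3: δ(r1, a) = (rR, a, R) → a[rR]a

The machine reaches the reject state rR and halts.

Answer: Reject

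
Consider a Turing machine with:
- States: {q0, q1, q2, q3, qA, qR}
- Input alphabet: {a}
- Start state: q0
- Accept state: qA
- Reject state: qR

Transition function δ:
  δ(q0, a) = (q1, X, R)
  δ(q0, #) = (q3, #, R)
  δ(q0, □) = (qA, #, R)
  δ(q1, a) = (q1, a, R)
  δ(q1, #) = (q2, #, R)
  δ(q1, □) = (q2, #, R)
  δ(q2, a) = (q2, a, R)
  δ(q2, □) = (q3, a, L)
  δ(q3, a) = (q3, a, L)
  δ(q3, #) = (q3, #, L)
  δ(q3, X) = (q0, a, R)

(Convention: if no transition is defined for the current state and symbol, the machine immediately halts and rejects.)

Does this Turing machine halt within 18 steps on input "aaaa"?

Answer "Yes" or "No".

Execution trace:
Initial: [q0]aaaa
Step 1: δ(q0, a) = (q1, X, R) → X[q1]aaa
Step 2: δ(q1, a) = (q1, a, R) → Xa[q1]aa
Step 3: δ(q1, a) = (q1, a, R) → Xaa[q1]a
Step 4: δ(q1, a) = (q1, a, R) → Xaaa[q1]□
Step 5: δ(q1, □) = (q2, #, R) → Xaaa#[q2]□
Step 6: δ(q2, □) = (q3, a, L) → Xaaa[q3]#a
Step 7: δ(q3, #) = (q3, #, L) → Xaa[q3]a#a
Step 8: δ(q3, a) = (q3, a, L) → Xa[q3]aa#a
Step 9: δ(q3, a) = (q3, a, L) → X[q3]aaa#a
Step 10: δ(q3, a) = (q3, a, L) → [q3]Xaaa#a
Step 11: δ(q3, X) = (q0, a, R) → a[q0]aaa#a
Step 12: δ(q0, a) = (q1, X, R) → aX[q1]aa#a
Step 13: δ(q1, a) = (q1, a, R) → aXa[q1]a#a
Step 14: δ(q1, a) = (q1, a, R) → aXaa[q1]#a
Step 15: δ(q1, #) = (q2, #, R) → aXaa#[q2]a
Step 16: δ(q2, a) = (q2, a, R) → aXaa#a[q2]□
Step 17: δ(q2, □) = (q3, a, L) → aXaa#[q3]aa
Step 18: δ(q3, a) = (q3, a, L) → aXaa[q3]#aa

The machine has not reached a halting state after 18 steps.
The machine did not halt within the 18-step bound.

Answer: No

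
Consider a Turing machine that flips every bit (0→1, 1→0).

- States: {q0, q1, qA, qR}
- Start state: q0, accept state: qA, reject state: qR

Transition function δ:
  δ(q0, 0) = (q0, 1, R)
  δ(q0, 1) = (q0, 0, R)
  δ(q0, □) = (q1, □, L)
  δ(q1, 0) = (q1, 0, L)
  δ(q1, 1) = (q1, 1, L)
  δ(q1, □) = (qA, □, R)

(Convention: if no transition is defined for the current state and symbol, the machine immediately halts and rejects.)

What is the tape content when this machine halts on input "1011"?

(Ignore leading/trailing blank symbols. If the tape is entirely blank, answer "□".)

Execution trace:
Initial: [q0]1011
Step 1: δ(q0, 1) = (q0, 0, R) → 0[q0]011
Step 2: δ(q0, 0) = (q0, 1, R) → 01[q0]11
Step 3: δ(q0, 1) = (q0, 0, R) → 010[q0]1
Step 4: δ(q0, 1) = (q0, 0, R) → 0100[q0]□
Step 5: δ(q0, □) = (q1, □, L) → 010[q1]0□
Step 6: δ(q1, 0) = (q1, 0, L) → 01[q1]00□
Step 7: δ(q1, 0) = (q1, 0, L) → 0[q1]100□
Step 8: δ(q1, 1) = (q1, 1, L) → [q1]0100□
Step 9: δ(q1, 0) = (q1, 0, L) → [q1]□0100□
Step 10: δ(q1, □) = (qA, □, R) → □[qA]0100□

The machine reaches the accept state qA and halts.

Final tape (ignoring leading/trailing blanks): 0100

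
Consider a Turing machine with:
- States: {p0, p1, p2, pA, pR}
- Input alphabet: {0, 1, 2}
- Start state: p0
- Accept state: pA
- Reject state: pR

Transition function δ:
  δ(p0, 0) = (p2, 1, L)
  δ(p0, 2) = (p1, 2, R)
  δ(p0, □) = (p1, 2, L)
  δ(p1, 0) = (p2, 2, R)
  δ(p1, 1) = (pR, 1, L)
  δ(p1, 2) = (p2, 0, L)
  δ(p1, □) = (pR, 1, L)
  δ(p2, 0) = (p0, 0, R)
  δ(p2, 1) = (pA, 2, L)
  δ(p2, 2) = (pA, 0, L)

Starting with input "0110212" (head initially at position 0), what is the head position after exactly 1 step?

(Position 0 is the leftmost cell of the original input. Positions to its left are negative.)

Execution trace (head position shown):
Step 0: [p0]0110212  (head at position 0)
Step 1: move left → [p2]□1110212  (head at position -1)

After 1 step, the head is at position -1.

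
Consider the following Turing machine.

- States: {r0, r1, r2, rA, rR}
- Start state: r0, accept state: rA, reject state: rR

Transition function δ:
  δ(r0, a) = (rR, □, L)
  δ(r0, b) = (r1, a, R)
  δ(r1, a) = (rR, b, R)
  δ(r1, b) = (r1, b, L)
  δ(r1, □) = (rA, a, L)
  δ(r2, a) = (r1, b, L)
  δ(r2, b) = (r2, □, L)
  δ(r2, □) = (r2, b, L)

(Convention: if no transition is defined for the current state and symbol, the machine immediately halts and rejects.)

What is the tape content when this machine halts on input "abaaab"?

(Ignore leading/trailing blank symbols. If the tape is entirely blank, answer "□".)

Execution trace:
Initial: [r0]abaaab
Step 1: δ(r0, a) = (rR, □, L) → [rR]□□baaab

The machine reaches the reject state rR and halts.

Final tape (ignoring leading/trailing blanks): baaab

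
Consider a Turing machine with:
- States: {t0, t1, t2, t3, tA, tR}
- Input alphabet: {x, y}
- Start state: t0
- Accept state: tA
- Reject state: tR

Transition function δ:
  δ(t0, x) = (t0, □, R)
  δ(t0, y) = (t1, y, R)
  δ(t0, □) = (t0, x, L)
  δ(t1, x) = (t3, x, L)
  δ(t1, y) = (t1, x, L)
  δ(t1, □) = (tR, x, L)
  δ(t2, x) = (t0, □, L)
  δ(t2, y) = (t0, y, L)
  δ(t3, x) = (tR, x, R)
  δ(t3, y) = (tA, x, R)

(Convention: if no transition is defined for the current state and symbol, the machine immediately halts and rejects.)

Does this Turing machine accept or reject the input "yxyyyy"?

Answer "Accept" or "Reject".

Execution trace:
Initial: [t0]yxyyyy
Step 1: δ(t0, y) = (t1, y, R) → y[t1]xyyyy
Step 2: δ(t1, x) = (t3, x, L) → [t3]yxyyyy
Step 3: δ(t3, y) = (tA, x, R) → x[tA]xyyyy

The machine reaches the accept state tA and halts.

Answer: Accept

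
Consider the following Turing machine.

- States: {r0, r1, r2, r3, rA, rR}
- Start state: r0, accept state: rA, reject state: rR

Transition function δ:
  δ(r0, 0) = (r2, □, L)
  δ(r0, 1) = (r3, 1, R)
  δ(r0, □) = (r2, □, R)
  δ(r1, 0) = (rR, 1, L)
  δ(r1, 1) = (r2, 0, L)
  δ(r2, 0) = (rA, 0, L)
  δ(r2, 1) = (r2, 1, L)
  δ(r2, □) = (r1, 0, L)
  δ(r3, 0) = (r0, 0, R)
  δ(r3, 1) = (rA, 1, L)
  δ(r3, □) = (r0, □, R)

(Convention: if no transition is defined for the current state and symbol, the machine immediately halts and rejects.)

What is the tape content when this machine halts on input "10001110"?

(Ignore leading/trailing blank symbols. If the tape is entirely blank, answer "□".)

Execution trace:
Initial: [r0]10001110
Step 1: δ(r0, 1) = (r3, 1, R) → 1[r3]0001110
Step 2: δ(r3, 0) = (r0, 0, R) → 10[r0]001110
Step 3: δ(r0, 0) = (r2, □, L) → 1[r2]0□01110
Step 4: δ(r2, 0) = (rA, 0, L) → [rA]10□01110

The machine reaches the accept state rA and halts.

Final tape (ignoring leading/trailing blanks): 10□01110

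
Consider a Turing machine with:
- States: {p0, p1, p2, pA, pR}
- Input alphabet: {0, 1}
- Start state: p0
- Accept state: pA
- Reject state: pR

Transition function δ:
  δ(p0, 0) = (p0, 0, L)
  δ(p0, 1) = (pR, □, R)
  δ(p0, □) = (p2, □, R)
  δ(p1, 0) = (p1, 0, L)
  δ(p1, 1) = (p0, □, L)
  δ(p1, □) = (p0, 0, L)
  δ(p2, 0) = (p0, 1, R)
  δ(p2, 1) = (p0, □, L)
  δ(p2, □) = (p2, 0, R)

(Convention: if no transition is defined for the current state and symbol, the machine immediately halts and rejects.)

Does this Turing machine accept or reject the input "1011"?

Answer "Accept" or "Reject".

Execution trace:
Initial: [p0]1011
Step 1: δ(p0, 1) = (pR, □, R) → □[pR]011

The machine reaches the reject state pR and halts.

Answer: Reject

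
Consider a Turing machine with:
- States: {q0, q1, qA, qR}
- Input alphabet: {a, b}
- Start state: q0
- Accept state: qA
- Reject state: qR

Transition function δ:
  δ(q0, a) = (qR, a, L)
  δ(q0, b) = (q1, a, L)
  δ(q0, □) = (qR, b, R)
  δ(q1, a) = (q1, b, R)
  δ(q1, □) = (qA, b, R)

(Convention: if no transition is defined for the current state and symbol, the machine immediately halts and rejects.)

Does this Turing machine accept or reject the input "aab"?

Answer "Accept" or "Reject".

Execution trace:
Initial: [q0]aab
Step 1: δ(q0, a) = (qR, a, L) → [qR]□aab

The machine reaches the reject state qR and halts.

Answer: Reject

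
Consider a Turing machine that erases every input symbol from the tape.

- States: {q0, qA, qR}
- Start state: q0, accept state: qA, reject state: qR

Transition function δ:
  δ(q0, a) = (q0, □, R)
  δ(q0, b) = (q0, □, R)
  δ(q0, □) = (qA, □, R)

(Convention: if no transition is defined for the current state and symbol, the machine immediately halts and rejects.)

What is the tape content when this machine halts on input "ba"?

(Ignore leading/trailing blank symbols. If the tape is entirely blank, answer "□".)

Execution trace:
Initial: [q0]ba
Step 1: δ(q0, b) = (q0, □, R) → □[q0]a
Step 2: δ(q0, a) = (q0, □, R) → □□[q0]□
Step 3: δ(q0, □) = (qA, □, R) → □□□[qA]□

The machine reaches the accept state qA and halts.

Final tape (ignoring leading/trailing blanks): □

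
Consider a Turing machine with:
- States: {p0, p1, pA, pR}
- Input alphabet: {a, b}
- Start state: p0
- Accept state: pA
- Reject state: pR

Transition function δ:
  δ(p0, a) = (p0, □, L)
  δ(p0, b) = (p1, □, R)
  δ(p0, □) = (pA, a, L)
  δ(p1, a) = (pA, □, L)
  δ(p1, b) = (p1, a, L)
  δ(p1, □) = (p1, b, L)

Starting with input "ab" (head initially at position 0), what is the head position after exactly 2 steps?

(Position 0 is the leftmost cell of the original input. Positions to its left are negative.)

Execution trace (head position shown):
Step 0: [p0]ab  (head at position 0)
Step 1: move left → [p0]□□b  (head at position -1)
Step 2: move left → [pA]□a□b  (head at position -2)

After 2 steps, the head is at position -2.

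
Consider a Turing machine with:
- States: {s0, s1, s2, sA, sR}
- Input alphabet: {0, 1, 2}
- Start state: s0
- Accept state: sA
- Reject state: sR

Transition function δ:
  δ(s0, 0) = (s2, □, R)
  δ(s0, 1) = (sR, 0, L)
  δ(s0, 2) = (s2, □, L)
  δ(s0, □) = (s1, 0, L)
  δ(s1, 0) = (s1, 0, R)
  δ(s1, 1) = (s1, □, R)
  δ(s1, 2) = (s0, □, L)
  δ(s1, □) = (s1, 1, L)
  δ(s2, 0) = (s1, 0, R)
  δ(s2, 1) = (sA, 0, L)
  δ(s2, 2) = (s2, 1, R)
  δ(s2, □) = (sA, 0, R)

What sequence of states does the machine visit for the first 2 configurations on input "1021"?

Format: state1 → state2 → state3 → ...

Execution trace:
Initial: [s0]1021
Step 1: δ(s0, 1) = (sR, 0, L) → [sR]□0021

The machine reaches the reject state sR and halts.

State sequence: s0 → sR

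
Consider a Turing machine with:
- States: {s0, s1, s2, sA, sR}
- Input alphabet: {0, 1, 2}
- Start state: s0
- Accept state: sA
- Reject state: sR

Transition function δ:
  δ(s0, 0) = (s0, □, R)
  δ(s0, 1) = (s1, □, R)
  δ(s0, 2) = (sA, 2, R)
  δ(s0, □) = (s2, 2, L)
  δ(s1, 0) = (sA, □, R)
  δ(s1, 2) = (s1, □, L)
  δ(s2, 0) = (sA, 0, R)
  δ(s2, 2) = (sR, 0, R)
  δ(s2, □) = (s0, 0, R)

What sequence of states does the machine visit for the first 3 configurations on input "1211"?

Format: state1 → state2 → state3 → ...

Execution trace:
Initial: [s0]1211
Step 1: δ(s0, 1) = (s1, □, R) → □[s1]211
Step 2: δ(s1, 2) = (s1, □, L) → [s1]□□11

No transition is defined for δ(s1, □). By convention the machine halts and rejects.

State sequence: s0 → s1 → s1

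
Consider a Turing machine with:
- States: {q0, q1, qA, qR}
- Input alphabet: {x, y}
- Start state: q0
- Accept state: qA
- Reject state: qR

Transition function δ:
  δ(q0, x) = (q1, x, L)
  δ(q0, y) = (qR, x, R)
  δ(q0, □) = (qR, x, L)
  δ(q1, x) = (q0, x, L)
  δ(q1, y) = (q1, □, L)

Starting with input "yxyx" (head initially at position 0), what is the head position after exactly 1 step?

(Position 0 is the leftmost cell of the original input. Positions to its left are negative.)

Execution trace (head position shown):
Step 0: [q0]yxyx  (head at position 0)
Step 1: move right → x[qR]xyx  (head at position 1)

After 1 step, the head is at position 1.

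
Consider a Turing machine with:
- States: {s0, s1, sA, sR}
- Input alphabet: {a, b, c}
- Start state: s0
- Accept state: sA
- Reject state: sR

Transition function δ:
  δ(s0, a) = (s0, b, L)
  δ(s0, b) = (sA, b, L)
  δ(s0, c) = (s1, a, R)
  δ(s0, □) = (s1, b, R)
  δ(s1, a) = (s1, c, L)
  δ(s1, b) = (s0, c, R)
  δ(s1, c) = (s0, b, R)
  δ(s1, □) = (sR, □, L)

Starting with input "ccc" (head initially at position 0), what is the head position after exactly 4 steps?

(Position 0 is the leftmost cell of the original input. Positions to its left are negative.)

Execution trace (head position shown):
Step 0: [s0]ccc  (head at position 0)
Step 1: move right → a[s1]cc  (head at position 1)
Step 2: move right → ab[s0]c  (head at position 2)
Step 3: move right → aba[s1]□  (head at position 3)
Step 4: move left → ab[sR]a□  (head at position 2)

After 4 steps, the head is at position 2.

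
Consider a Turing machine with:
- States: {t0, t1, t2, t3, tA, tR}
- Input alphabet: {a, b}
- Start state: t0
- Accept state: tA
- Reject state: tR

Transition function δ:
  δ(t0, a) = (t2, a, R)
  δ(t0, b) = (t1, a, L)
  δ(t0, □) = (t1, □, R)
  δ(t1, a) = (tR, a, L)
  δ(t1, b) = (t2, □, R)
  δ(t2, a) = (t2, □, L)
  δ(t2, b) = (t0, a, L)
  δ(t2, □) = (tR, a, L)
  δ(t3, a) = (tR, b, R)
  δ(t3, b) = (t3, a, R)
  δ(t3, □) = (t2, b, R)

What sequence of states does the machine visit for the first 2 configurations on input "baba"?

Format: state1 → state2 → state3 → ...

Execution trace:
Initial: [t0]baba
Step 1: δ(t0, b) = (t1, a, L) → [t1]□aaba

No transition is defined for δ(t1, □). By convention the machine halts and rejects.

State sequence: t0 → t1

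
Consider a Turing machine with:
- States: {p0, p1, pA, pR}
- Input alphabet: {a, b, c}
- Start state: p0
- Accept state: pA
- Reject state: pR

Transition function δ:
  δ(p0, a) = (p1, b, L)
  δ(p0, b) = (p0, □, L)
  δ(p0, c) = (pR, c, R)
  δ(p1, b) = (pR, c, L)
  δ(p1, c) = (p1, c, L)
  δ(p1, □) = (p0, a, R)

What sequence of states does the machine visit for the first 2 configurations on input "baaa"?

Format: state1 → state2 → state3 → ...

Execution trace:
Initial: [p0]baaa
Step 1: δ(p0, b) = (p0, □, L) → [p0]□□aaa

No transition is defined for δ(p0, □). By convention the machine halts and rejects.

State sequence: p0 → p0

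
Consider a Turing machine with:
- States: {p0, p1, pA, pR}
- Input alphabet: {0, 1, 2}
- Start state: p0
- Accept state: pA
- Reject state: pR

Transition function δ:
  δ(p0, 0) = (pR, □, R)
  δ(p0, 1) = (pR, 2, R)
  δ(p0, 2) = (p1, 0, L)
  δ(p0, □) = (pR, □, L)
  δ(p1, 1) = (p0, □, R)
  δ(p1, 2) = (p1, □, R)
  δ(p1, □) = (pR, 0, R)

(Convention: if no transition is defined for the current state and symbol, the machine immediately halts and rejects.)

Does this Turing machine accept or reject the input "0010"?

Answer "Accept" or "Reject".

Execution trace:
Initial: [p0]0010
Step 1: δ(p0, 0) = (pR, □, R) → □[pR]010

The machine reaches the reject state pR and halts.

Answer: Reject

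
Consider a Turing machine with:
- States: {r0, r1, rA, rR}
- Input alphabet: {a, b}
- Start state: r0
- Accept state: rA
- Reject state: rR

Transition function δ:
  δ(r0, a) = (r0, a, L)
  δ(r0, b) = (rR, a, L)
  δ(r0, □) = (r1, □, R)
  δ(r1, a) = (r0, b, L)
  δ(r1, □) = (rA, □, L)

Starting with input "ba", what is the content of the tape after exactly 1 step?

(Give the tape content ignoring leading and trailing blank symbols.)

Execution trace:
Initial: [r0]ba
Step 1: δ(r0, b) = (rR, a, L) → [rR]□aa

The machine reaches the reject state rR and halts.

After 1 step, the tape (ignoring leading/trailing blanks) is: aa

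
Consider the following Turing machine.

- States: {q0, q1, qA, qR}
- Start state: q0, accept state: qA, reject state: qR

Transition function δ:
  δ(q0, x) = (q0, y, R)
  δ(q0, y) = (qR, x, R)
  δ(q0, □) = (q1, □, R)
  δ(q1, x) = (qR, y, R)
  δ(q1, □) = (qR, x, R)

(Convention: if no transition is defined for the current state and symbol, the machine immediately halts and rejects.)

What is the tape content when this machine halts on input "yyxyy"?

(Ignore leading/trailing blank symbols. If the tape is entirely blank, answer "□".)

Execution trace:
Initial: [q0]yyxyy
Step 1: δ(q0, y) = (qR, x, R) → x[qR]yxyy

The machine reaches the reject state qR and halts.

Final tape (ignoring leading/trailing blanks): xyxyy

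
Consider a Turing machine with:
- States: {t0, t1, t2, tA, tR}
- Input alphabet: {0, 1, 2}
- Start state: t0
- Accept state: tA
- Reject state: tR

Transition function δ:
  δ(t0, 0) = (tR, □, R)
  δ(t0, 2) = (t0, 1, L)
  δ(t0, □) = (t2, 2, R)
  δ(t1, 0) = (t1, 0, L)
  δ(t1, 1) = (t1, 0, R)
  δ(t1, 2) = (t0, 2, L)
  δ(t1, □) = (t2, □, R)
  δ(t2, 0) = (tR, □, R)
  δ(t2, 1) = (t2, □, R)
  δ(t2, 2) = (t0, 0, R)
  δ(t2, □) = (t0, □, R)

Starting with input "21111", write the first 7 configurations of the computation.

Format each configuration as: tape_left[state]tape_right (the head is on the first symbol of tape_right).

Transitions applied:
Step 1: δ(t0, 2) = (t0, 1, L)
Step 2: δ(t0, □) = (t2, 2, R)
Step 3: δ(t2, 1) = (t2, □, R)
Step 4: δ(t2, 1) = (t2, □, R)
Step 5: δ(t2, 1) = (t2, □, R)
Step 6: δ(t2, 1) = (t2, □, R)

The first 7 configurations are:
[t0]21111 ⊢ [t0]□11111 ⊢ 2[t2]11111 ⊢ 2□[t2]1111 ⊢ 2□□[t2]111 ⊢ 2□□□[t2]11 ⊢ 2□□□□[t2]1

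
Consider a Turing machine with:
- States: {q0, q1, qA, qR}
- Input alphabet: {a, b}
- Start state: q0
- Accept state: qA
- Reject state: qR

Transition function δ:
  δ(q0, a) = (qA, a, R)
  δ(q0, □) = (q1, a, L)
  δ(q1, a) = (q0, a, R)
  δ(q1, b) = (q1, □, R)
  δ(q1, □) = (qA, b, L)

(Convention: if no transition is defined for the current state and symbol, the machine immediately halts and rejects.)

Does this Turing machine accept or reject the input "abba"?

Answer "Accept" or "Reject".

Execution trace:
Initial: [q0]abba
Step 1: δ(q0, a) = (qA, a, R) → a[qA]bba

The machine reaches the accept state qA and halts.

Answer: Accept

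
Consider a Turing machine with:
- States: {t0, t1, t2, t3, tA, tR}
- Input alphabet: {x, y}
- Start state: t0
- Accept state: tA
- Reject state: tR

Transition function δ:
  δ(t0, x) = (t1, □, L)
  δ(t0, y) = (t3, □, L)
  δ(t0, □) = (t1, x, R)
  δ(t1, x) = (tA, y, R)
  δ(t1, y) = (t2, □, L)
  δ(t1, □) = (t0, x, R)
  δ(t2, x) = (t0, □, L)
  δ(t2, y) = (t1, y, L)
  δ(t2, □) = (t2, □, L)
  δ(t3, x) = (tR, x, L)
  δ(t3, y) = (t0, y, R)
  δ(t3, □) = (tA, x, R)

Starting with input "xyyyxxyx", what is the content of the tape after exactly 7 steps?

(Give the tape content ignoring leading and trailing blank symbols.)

Execution trace:
Initial: [t0]xyyyxxyx
Step 1: δ(t0, x) = (t1, □, L) → [t1]□□yyyxxyx
Step 2: δ(t1, □) = (t0, x, R) → x[t0]□yyyxxyx
Step 3: δ(t0, □) = (t1, x, R) → xx[t1]yyyxxyx
Step 4: δ(t1, y) = (t2, □, L) → x[t2]x□yyxxyx
Step 5: δ(t2, x) = (t0, □, L) → [t0]x□□yyxxyx
Step 6: δ(t0, x) = (t1, □, L) → [t1]□□□□yyxxyx
Step 7: δ(t1, □) = (t0, x, R) → x[t0]□□□yyxxyx

After 7 steps, the tape (ignoring leading/trailing blanks) is: x□□□yyxxyx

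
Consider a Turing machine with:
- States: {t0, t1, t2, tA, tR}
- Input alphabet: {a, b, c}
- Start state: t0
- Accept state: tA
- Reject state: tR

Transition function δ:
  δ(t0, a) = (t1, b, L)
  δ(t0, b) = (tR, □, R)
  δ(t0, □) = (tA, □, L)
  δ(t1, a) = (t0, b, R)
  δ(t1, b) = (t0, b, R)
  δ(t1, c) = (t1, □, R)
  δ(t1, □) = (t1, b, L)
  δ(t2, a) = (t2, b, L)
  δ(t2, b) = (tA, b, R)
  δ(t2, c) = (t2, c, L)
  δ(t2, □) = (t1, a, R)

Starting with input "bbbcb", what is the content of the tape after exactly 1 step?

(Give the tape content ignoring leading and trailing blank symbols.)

Execution trace:
Initial: [t0]bbbcb
Step 1: δ(t0, b) = (tR, □, R) → □[tR]bbcb

The machine reaches the reject state tR and halts.

After 1 step, the tape (ignoring leading/trailing blanks) is: bbcb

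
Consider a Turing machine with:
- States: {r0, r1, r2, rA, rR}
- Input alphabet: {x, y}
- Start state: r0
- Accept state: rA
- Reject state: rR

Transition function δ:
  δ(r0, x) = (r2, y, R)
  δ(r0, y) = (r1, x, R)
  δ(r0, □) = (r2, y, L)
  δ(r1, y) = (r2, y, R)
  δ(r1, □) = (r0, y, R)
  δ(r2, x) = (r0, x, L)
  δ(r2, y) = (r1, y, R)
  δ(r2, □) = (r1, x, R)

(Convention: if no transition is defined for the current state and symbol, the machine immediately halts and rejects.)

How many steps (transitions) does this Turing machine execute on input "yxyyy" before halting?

Execution trace:
Initial: [r0]yxyyy
Step 1: δ(r0, y) = (r1, x, R) → x[r1]xyyy

No transition is defined for δ(r1, x). By convention the machine halts and rejects.

The machine executed 1 step before halting.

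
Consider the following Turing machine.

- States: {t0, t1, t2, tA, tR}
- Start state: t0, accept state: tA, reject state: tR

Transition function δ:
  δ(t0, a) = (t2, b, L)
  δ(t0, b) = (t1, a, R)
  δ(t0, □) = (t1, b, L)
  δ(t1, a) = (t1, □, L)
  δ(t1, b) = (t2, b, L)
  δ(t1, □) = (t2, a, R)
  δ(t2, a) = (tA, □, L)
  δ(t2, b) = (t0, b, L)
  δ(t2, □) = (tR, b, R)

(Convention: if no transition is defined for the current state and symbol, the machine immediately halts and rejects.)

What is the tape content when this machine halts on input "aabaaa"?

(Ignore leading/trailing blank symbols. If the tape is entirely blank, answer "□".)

Execution trace:
Initial: [t0]aabaaa
Step 1: δ(t0, a) = (t2, b, L) → [t2]□babaaa
Step 2: δ(t2, □) = (tR, b, R) → b[tR]babaaa

The machine reaches the reject state tR and halts.

Final tape (ignoring leading/trailing blanks): bbabaaa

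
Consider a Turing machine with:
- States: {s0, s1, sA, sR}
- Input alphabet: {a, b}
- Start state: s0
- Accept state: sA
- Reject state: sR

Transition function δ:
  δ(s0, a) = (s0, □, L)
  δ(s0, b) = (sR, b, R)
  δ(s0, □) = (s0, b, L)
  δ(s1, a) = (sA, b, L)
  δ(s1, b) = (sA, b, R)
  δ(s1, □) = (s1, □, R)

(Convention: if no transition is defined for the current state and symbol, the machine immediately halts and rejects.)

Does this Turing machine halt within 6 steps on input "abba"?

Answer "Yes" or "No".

Execution trace:
Initial: [s0]abba
Step 1: δ(s0, a) = (s0, □, L) → [s0]□□bba
Step 2: δ(s0, □) = (s0, b, L) → [s0]□b□bba
Step 3: δ(s0, □) = (s0, b, L) → [s0]□bb□bba
Step 4: δ(s0, □) = (s0, b, L) → [s0]□bbb□bba
Step 5: δ(s0, □) = (s0, b, L) → [s0]□bbbb□bba
Step 6: δ(s0, □) = (s0, b, L) → [s0]□bbbbb□bba

The machine has not reached a halting state after 6 steps.
The machine did not halt within the 6-step bound.

Answer: No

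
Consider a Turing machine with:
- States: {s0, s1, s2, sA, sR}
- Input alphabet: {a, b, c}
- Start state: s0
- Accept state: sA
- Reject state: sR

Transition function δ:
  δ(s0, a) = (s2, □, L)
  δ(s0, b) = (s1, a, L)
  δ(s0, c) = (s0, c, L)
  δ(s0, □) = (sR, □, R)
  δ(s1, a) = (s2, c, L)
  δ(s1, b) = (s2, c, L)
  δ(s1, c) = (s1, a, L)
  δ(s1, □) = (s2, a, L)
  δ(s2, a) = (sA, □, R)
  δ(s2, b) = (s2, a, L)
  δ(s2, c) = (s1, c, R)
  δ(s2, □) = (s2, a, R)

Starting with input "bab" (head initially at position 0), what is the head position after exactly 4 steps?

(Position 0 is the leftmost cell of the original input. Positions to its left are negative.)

Execution trace (head position shown):
Step 0: [s0]bab  (head at position 0)
Step 1: move left → [s1]□aab  (head at position -1)
Step 2: move left → [s2]□aaab  (head at position -2)
Step 3: move right → a[s2]aaab  (head at position -1)
Step 4: move right → a□[sA]aab  (head at position 0)

After 4 steps, the head is at position 0.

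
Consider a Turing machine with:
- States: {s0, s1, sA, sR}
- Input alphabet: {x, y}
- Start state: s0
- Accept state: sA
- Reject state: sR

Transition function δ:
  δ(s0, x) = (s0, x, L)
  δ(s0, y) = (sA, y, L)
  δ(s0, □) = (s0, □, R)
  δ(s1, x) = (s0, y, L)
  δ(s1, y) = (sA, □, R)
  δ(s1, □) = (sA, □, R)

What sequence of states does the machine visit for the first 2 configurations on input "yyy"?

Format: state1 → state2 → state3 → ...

Execution trace:
Initial: [s0]yyy
Step 1: δ(s0, y) = (sA, y, L) → [sA]□yyy

The machine reaches the accept state sA and halts.

State sequence: s0 → sA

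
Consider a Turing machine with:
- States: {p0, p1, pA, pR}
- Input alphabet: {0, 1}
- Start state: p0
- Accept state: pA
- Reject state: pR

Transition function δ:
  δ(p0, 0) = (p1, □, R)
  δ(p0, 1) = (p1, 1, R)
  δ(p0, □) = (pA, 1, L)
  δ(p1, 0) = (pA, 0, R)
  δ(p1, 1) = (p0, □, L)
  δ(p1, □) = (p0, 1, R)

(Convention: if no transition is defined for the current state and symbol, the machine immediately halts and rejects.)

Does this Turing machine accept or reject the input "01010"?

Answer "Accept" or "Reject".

Execution trace:
Initial: [p0]01010
Step 1: δ(p0, 0) = (p1, □, R) → □[p1]1010
Step 2: δ(p1, 1) = (p0, □, L) → [p0]□□010
Step 3: δ(p0, □) = (pA, 1, L) → [pA]□1□010

The machine reaches the accept state pA and halts.

Answer: Accept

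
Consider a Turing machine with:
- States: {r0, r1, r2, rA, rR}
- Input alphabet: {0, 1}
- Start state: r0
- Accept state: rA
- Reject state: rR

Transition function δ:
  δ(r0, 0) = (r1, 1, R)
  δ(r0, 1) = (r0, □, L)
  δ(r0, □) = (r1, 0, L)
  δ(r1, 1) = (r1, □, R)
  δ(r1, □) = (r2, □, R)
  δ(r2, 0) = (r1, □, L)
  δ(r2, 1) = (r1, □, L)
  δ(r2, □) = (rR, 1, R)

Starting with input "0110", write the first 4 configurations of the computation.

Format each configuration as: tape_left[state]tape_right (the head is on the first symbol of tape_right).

Transitions applied:
Step 1: δ(r0, 0) = (r1, 1, R)
Step 2: δ(r1, 1) = (r1, □, R)
Step 3: δ(r1, 1) = (r1, □, R)

The first 4 configurations are:
[r0]0110 ⊢ 1[r1]110 ⊢ 1□[r1]10 ⊢ 1□□[r1]0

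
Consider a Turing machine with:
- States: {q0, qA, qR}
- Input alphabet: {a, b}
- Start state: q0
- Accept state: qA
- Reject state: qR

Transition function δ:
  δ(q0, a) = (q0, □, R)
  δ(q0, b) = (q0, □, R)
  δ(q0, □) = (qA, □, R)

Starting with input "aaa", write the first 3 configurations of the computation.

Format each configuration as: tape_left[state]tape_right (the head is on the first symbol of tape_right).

Transitions applied:
Step 1: δ(q0, a) = (q0, □, R)
Step 2: δ(q0, a) = (q0, □, R)

The first 3 configurations are:
[q0]aaa ⊢ □[q0]aa ⊢ □□[q0]a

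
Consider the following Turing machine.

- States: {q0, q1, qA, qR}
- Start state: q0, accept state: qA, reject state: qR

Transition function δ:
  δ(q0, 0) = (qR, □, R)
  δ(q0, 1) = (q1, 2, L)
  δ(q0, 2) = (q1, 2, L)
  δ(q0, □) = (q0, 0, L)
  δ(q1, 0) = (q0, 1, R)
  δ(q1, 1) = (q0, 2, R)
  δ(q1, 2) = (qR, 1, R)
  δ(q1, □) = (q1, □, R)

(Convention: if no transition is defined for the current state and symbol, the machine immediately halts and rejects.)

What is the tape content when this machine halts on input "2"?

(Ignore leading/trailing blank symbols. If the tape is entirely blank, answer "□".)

Execution trace:
Initial: [q0]2
Step 1: δ(q0, 2) = (q1, 2, L) → [q1]□2
Step 2: δ(q1, □) = (q1, □, R) → □[q1]2
Step 3: δ(q1, 2) = (qR, 1, R) → □1[qR]□

The machine reaches the reject state qR and halts.

Final tape (ignoring leading/trailing blanks): 1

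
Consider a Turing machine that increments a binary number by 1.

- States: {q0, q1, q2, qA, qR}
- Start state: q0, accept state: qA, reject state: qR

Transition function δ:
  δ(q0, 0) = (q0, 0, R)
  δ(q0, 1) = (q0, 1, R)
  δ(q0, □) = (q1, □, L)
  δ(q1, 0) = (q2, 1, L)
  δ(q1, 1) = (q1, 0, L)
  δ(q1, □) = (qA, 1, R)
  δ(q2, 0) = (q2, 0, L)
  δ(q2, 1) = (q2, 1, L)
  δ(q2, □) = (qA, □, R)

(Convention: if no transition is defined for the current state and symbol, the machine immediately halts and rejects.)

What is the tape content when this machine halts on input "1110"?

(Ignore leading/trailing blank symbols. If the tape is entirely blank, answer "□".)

Execution trace:
Initial: [q0]1110
Step 1: δ(q0, 1) = (q0, 1, R) → 1[q0]110
Step 2: δ(q0, 1) = (q0, 1, R) → 11[q0]10
Step 3: δ(q0, 1) = (q0, 1, R) → 111[q0]0
Step 4: δ(q0, 0) = (q0, 0, R) → 1110[q0]□
Step 5: δ(q0, □) = (q1, □, L) → 111[q1]0□
Step 6: δ(q1, 0) = (q2, 1, L) → 11[q2]11□
Step 7: δ(q2, 1) = (q2, 1, L) → 1[q2]111□
Step 8: δ(q2, 1) = (q2, 1, L) → [q2]1111□
Step 9: δ(q2, 1) = (q2, 1, L) → [q2]□1111□
Step 10: δ(q2, □) = (qA, □, R) → □[qA]1111□

The machine reaches the accept state qA and halts.

Final tape (ignoring leading/trailing blanks): 1111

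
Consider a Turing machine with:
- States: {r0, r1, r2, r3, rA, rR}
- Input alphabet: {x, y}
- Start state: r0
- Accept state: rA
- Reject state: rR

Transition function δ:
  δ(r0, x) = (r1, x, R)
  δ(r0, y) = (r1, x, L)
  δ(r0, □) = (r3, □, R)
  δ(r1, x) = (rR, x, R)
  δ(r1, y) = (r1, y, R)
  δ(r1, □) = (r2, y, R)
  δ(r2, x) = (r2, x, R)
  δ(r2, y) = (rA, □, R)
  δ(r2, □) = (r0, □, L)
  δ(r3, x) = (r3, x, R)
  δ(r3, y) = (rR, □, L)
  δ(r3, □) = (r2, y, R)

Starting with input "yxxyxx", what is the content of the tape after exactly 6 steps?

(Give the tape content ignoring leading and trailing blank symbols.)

Execution trace:
Initial: [r0]yxxyxx
Step 1: δ(r0, y) = (r1, x, L) → [r1]□xxxyxx
Step 2: δ(r1, □) = (r2, y, R) → y[r2]xxxyxx
Step 3: δ(r2, x) = (r2, x, R) → yx[r2]xxyxx
Step 4: δ(r2, x) = (r2, x, R) → yxx[r2]xyxx
Step 5: δ(r2, x) = (r2, x, R) → yxxx[r2]yxx
Step 6: δ(r2, y) = (rA, □, R) → yxxx□[rA]xx

The machine reaches the accept state rA and halts.

After 6 steps, the tape (ignoring leading/trailing blanks) is: yxxx□xx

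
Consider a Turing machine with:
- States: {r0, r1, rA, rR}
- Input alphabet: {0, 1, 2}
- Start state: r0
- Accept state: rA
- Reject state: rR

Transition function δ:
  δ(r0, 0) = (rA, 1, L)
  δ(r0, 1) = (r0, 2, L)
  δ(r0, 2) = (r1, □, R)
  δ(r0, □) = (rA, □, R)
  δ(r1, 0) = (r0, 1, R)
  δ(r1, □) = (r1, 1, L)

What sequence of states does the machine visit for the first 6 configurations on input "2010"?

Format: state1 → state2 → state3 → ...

Execution trace:
Initial: [r0]2010
Step 1: δ(r0, 2) = (r1, □, R) → □[r1]010
Step 2: δ(r1, 0) = (r0, 1, R) → □1[r0]10
Step 3: δ(r0, 1) = (r0, 2, L) → □[r0]120
Step 4: δ(r0, 1) = (r0, 2, L) → [r0]□220
Step 5: δ(r0, □) = (rA, □, R) → □[rA]220

The machine reaches the accept state rA and halts.

State sequence: r0 → r1 → r0 → r0 → r0 → rA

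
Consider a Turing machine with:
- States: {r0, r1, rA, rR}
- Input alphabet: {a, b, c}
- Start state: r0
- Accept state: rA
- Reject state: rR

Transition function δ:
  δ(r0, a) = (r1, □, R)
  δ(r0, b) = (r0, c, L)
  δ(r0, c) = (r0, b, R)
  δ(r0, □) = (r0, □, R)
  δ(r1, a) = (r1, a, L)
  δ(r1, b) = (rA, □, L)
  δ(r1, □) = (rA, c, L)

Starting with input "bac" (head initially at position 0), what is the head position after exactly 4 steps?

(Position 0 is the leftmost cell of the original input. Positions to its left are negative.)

Execution trace (head position shown):
Step 0: [r0]bac  (head at position 0)
Step 1: move left → [r0]□cac  (head at position -1)
Step 2: move right → □[r0]cac  (head at position 0)
Step 3: move right → □b[r0]ac  (head at position 1)
Step 4: move right → □b□[r1]c  (head at position 2)

After 4 steps, the head is at position 2.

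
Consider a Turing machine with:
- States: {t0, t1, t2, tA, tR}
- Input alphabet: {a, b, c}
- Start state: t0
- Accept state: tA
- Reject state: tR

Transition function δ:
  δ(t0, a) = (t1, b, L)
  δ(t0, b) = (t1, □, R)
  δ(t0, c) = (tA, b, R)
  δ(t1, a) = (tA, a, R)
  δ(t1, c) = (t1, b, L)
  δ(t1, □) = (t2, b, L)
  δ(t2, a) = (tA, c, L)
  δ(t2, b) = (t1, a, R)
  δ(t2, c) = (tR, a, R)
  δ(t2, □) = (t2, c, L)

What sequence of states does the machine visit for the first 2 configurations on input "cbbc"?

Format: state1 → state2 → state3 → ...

Execution trace:
Initial: [t0]cbbc
Step 1: δ(t0, c) = (tA, b, R) → b[tA]bbc

The machine reaches the accept state tA and halts.

State sequence: t0 → tA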